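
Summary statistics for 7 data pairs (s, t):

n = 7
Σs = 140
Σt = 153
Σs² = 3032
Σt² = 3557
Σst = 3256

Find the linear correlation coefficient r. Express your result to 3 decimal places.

0.882

r = (nΣst − ΣsΣt) / √[(nΣs² − (Σs)²)(nΣt² − (Σt)²)]
Numerator: 7×3256 − 140×153 = 1372
Denominator: √[(21224 − 19600)(24899 − 23409)] = √[1624 × 1490] = 1555.5578
r = 1372 / 1555.5578 ≈ 0.882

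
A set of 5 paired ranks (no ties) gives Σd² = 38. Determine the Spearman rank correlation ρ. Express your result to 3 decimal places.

-0.900

ρ = 1 − 6Σd² / [n(n²−1)] = 1 − 6×38 / (5×24)
  = 1 − 228/120 = 1 − 1.9000 ≈ -0.900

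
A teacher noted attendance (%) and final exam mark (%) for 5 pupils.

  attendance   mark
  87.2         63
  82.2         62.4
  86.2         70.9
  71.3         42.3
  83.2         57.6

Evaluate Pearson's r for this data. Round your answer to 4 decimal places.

n = 5, Σx = 410.1, Σy = 296.2, Σx² = 33797.05, Σy² = 17996.62, Σxy = 24542.77
nΣxy − ΣxΣy = 122713.85 − 121471.62 = 1242.23
nΣx² − (Σx)² = 168985.25 − 168182.01 = 803.24; nΣy² − (Σy)² = 89983.1 − 87734.44 = 2248.66
r = 1242.23 / √(803.24 × 2248.66) = 1242.23 / 1343.9545 ≈ 0.9243

0.9243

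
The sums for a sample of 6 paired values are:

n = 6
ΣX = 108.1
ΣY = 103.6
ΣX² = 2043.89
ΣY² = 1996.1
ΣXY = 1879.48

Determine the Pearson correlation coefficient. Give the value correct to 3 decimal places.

0.092

r = (nΣXY − ΣXΣY) / √[(nΣX² − (ΣX)²)(nΣY² − (ΣY)²)]
Numerator: 6×1879.48 − 108.1×103.6 = 77.72
Denominator: √[(12263.34 − 11685.61)(11976.6 − 10732.96)] = √[577.73 × 1243.64] = 847.6368
r = 77.72 / 847.6368 ≈ 0.092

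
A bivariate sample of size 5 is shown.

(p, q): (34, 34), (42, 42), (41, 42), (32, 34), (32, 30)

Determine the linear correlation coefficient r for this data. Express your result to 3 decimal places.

0.962

n = 5, Σp = 181, Σq = 182, Σp² = 6649, Σq² = 6740, Σpq = 6690
nΣpq − ΣpΣq = 33450 − 32942 = 508
nΣp² − (Σp)² = 33245 − 32761 = 484; nΣq² − (Σq)² = 33700 − 33124 = 576
r = 508 / √(484 × 576) = 508 / 528.0000 ≈ 0.962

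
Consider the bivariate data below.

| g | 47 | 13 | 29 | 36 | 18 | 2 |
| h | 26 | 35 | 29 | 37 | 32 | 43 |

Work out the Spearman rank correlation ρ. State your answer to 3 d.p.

-0.657

Rank g: 6, 2, 4, 5, 3, 1
Rank h: 1, 4, 2, 5, 3, 6
d = rank(g) − rank(h): 5, -2, 2, 0, 0, -5; Σd² = 58
ρ = 1 − 6Σd² / [n(n²−1)] = 1 − 6×58 / (6×35) = 1 − 348/210 ≈ -0.657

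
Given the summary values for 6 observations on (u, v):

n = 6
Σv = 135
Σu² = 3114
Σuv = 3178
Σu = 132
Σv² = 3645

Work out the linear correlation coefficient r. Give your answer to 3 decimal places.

r = (nΣuv − ΣuΣv) / √[(nΣu² − (Σu)²)(nΣv² − (Σv)²)]
Numerator: 6×3178 − 132×135 = 1248
Denominator: √[(18684 − 17424)(21870 − 18225)] = √[1260 × 3645] = 2143.0586
r = 1248 / 2143.0586 ≈ 0.582

0.582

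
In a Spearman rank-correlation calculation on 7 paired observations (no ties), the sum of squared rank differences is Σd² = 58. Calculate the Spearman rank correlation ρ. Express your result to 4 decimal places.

ρ = 1 − 6Σd² / [n(n²−1)] = 1 − 6×58 / (7×48)
  = 1 − 348/336 = 1 − 1.03571 ≈ -0.0357

-0.0357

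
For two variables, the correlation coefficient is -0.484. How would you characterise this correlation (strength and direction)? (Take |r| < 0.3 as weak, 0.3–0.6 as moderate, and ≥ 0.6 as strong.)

r = -0.484 < 0 so the relationship is negative.
|r| = 0.484, which falls in the moderate range.

moderate negative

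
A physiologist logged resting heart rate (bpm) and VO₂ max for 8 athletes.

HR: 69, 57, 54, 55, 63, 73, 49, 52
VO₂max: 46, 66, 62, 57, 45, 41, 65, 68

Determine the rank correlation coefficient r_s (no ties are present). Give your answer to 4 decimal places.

-0.7857

Rank HR: 7, 5, 3, 4, 6, 8, 1, 2
Rank VO₂max: 3, 7, 5, 4, 2, 1, 6, 8
d = rank(HR) − rank(VO₂max): 4, -2, -2, 0, 4, 7, -5, -6; Σd² = 150
ρ = 1 − 6Σd² / [n(n²−1)] = 1 − 6×150 / (8×63) = 1 − 900/504 ≈ -0.7857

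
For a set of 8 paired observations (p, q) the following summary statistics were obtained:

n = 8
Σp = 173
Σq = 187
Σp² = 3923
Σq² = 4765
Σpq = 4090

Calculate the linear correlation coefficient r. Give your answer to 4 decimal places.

0.1723

r = (nΣpq − ΣpΣq) / √[(nΣp² − (Σp)²)(nΣq² − (Σq)²)]
Numerator: 8×4090 − 173×187 = 369
Denominator: √[(31384 − 29929)(38120 − 34969)] = √[1455 × 3151] = 2141.1924
r = 369 / 2141.1924 ≈ 0.1723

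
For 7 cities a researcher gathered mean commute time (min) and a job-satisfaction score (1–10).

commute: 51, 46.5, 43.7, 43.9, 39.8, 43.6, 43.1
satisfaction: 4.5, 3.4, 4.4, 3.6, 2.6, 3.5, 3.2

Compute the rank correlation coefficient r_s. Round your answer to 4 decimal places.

0.7500

Rank commute: 7, 6, 4, 5, 1, 3, 2
Rank satisfaction: 7, 3, 6, 5, 1, 4, 2
d = rank(commute) − rank(satisfaction): 0, 3, -2, 0, 0, -1, 0; Σd² = 14
ρ = 1 − 6Σd² / [n(n²−1)] = 1 − 6×14 / (7×48) = 1 − 84/336 ≈ 0.7500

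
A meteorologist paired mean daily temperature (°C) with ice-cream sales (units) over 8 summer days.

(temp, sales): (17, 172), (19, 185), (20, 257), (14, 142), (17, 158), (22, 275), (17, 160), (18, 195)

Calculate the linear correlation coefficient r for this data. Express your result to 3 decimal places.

0.919

n = 8, Σx = 144, Σy = 1544, Σx² = 2632, Σy² = 314236, Σxy = 28533
nΣxy − ΣxΣy = 228264 − 222336 = 5928
nΣx² − (Σx)² = 21056 − 20736 = 320; nΣy² − (Σy)² = 2513888 − 2383936 = 129952
r = 5928 / √(320 × 129952) = 5928 / 6448.6154 ≈ 0.919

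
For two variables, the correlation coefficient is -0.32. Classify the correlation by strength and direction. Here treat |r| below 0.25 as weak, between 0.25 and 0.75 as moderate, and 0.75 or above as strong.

moderate negative

r = -0.32 < 0 so the relationship is negative.
|r| = 0.32, which falls in the moderate range.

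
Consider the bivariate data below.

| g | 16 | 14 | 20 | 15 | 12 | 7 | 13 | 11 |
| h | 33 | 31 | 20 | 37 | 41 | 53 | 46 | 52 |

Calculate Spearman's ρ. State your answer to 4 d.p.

Rank g: 7, 5, 8, 6, 3, 1, 4, 2
Rank h: 3, 2, 1, 4, 5, 8, 6, 7
d = rank(g) − rank(h): 4, 3, 7, 2, -2, -7, -2, -5; Σd² = 160
ρ = 1 − 6Σd² / [n(n²−1)] = 1 − 6×160 / (8×63) = 1 − 960/504 ≈ -0.9048

-0.9048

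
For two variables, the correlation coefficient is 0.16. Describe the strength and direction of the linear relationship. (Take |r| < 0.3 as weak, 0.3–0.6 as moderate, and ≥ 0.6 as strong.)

weak positive

r = 0.16 > 0 so the relationship is positive.
|r| = 0.16, which falls in the weak range.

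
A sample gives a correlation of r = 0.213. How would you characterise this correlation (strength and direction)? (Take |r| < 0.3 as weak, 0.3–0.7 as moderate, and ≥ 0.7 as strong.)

r = 0.213 > 0 so the relationship is positive.
|r| = 0.213, which falls in the weak range.

weak positive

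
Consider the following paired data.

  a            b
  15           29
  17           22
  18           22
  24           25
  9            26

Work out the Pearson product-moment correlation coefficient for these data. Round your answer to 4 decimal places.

-0.3038

n = 5, Σa = 83, Σb = 124, Σa² = 1495, Σb² = 3110, Σab = 2039
nΣab − ΣaΣb = 10195 − 10292 = -97
nΣa² − (Σa)² = 7475 − 6889 = 586; nΣb² − (Σb)² = 15550 − 15376 = 174
r = -97 / √(586 × 174) = -97 / 319.3180 ≈ -0.3038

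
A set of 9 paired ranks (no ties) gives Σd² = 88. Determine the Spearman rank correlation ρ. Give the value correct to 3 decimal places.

ρ = 1 − 6Σd² / [n(n²−1)] = 1 − 6×88 / (9×80)
  = 1 − 528/720 = 1 − 0.7333 ≈ 0.267

0.267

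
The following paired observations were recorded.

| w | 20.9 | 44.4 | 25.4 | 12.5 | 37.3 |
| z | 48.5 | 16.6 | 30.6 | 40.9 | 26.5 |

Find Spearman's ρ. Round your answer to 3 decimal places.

-0.900

Rank w: 2, 5, 3, 1, 4
Rank z: 5, 1, 3, 4, 2
d = rank(w) − rank(z): -3, 4, 0, -3, 2; Σd² = 38
ρ = 1 − 6Σd² / [n(n²−1)] = 1 − 6×38 / (5×24) = 1 − 228/120 ≈ -0.900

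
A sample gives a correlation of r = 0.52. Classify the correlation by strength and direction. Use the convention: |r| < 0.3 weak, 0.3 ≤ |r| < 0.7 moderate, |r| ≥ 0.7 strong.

moderate positive

r = 0.52 > 0 so the relationship is positive.
|r| = 0.52, which falls in the moderate range.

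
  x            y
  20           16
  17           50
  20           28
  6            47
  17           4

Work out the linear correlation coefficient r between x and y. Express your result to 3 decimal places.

n = 5, Σx = 80, Σy = 145, Σx² = 1414, Σy² = 5765, Σxy = 2080
nΣxy − ΣxΣy = 10400 − 11600 = -1200
nΣx² − (Σx)² = 7070 − 6400 = 670; nΣy² − (Σy)² = 28825 − 21025 = 7800
r = -1200 / √(670 × 7800) = -1200 / 2286.0446 ≈ -0.525

-0.525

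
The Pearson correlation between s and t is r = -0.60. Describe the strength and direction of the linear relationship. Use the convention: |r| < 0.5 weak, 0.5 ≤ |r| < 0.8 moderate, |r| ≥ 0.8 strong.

r = -0.60 < 0 so the relationship is negative.
|r| = 0.60, which falls in the moderate range.

moderate negative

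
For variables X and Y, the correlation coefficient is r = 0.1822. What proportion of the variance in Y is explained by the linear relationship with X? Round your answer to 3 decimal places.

0.033

r² = (0.1822)² = 0.033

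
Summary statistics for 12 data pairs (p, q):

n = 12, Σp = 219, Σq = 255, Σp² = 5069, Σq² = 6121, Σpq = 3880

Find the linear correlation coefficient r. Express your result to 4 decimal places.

r = (nΣpq − ΣpΣq) / √[(nΣp² − (Σp)²)(nΣq² − (Σq)²)]
Numerator: 12×3880 − 219×255 = -9285
Denominator: √[(60828 − 47961)(73452 − 65025)] = √[12867 × 8427] = 10412.9827
r = -9285 / 10412.9827 ≈ -0.8917

-0.8917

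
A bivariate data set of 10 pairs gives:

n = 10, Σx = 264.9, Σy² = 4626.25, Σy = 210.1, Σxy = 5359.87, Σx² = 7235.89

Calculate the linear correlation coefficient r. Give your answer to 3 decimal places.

-0.955

r = (nΣxy − ΣxΣy) / √[(nΣx² − (Σx)²)(nΣy² − (Σy)²)]
Numerator: 10×5359.87 − 264.9×210.1 = -2056.79
Denominator: √[(72358.9 − 70172.01)(46262.5 − 44142.01)] = √[2186.89 × 2120.49] = 2153.4341
r = -2056.79 / 2153.4341 ≈ -0.955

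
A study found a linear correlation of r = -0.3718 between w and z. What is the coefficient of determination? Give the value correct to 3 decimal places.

0.138

r² = (-0.3718)² = 0.138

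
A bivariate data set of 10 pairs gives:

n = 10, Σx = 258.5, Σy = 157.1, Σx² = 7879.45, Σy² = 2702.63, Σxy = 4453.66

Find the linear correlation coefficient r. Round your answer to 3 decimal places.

r = (nΣxy − ΣxΣy) / √[(nΣx² − (Σx)²)(nΣy² − (Σy)²)]
Numerator: 10×4453.66 − 258.5×157.1 = 3926.25
Denominator: √[(78794.5 − 66822.25)(27026.3 − 24680.41)] = √[11972.25 × 2345.89] = 5299.5831
r = 3926.25 / 5299.5831 ≈ 0.741

0.741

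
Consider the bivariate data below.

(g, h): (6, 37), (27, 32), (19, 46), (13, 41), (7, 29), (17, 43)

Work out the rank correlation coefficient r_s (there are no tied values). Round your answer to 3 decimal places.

Rank g: 1, 6, 5, 3, 2, 4
Rank h: 3, 2, 6, 4, 1, 5
d = rank(g) − rank(h): -2, 4, -1, -1, 1, -1; Σd² = 24
ρ = 1 − 6Σd² / [n(n²−1)] = 1 − 6×24 / (6×35) = 1 − 144/210 ≈ 0.314

0.314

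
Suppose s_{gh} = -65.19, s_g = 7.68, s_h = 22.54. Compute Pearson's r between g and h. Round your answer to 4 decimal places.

-0.3766

r = Cov(g,h) / (s_g · s_h) = -65.19 / (7.68 × 22.54)
  = -65.19 / 173.1072 ≈ -0.3766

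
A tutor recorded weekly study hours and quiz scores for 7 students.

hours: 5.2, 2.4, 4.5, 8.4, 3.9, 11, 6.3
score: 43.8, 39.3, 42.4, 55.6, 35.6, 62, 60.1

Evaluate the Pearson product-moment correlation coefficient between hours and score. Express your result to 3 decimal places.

0.866

n = 7, Σx = 41.7, Σy = 338.8, Σx² = 299.51, Σy² = 17075.42, Σxy = 2179.39
nΣxy − ΣxΣy = 15255.73 − 14127.96 = 1127.77
nΣx² − (Σx)² = 2096.57 − 1738.89 = 357.68; nΣy² − (Σy)² = 119527.94 − 114785.44 = 4742.5
r = 1127.77 / √(357.68 × 4742.5) = 1127.77 / 1302.4198 ≈ 0.866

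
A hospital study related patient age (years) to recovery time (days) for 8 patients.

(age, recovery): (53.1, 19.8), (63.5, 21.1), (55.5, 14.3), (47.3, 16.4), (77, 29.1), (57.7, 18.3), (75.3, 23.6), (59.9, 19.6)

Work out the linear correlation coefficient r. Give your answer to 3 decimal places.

n = 8, Σx = 489.3, Σy = 162.2, Σx² = 30685.79, Σy² = 3433.52, Σxy = 10208.33
nΣxy − ΣxΣy = 81666.64 − 79364.46 = 2302.18
nΣx² − (Σx)² = 245486.32 − 239414.49 = 6071.83; nΣy² − (Σy)² = 27468.16 − 26308.84 = 1159.32
r = 2302.18 / √(6071.83 × 1159.32) = 2302.18 / 2653.1479 ≈ 0.868

0.868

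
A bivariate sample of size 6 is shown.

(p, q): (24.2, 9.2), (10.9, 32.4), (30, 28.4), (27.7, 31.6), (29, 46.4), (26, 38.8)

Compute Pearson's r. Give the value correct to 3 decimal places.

n = 6, Σp = 147.8, Σq = 186.8, Σp² = 3888.74, Σq² = 6597.92, Σpq = 4657.52
nΣpq − ΣpΣq = 27945.12 − 27609.04 = 336.08
nΣp² − (Σp)² = 23332.44 − 21844.84 = 1487.6; nΣq² − (Σq)² = 39587.52 − 34894.24 = 4693.28
r = 336.08 / √(1487.6 × 4693.28) = 336.08 / 2642.2951 ≈ 0.127

0.127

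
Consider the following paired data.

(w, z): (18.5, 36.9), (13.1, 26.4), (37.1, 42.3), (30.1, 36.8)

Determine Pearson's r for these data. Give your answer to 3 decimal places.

0.866

n = 4, Σw = 98.8, Σz = 142.4, Σw² = 2796.28, Σz² = 5202.1, Σwz = 3705.5
nΣwz − ΣwΣz = 14822 − 14069.12 = 752.88
nΣw² − (Σw)² = 11185.12 − 9761.44 = 1423.68; nΣz² − (Σz)² = 20808.4 − 20277.76 = 530.64
r = 752.88 / √(1423.68 × 530.64) = 752.88 / 869.1729 ≈ 0.866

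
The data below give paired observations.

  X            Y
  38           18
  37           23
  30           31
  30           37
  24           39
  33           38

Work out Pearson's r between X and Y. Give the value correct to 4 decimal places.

-0.8265

n = 6, ΣX = 192, ΣY = 186, ΣX² = 6278, ΣY² = 6148, ΣXY = 5765
nΣXY − ΣXΣY = 34590 − 35712 = -1122
nΣX² − (ΣX)² = 37668 − 36864 = 804; nΣY² − (ΣY)² = 36888 − 34596 = 2292
r = -1122 / √(804 × 2292) = -1122 / 1357.4859 ≈ -0.8265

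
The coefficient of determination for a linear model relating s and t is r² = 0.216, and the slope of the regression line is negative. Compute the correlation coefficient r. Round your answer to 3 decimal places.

|r| = √0.216 = 0.465
The association is negative, so r = −0.465.

-0.465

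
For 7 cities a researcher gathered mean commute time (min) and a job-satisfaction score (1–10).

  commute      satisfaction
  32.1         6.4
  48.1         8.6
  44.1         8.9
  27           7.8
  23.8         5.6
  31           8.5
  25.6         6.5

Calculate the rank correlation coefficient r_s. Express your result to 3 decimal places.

Rank commute: 5, 7, 6, 3, 1, 4, 2
Rank satisfaction: 2, 6, 7, 4, 1, 5, 3
d = rank(commute) − rank(satisfaction): 3, 1, -1, -1, 0, -1, -1; Σd² = 14
ρ = 1 − 6Σd² / [n(n²−1)] = 1 − 6×14 / (7×48) = 1 − 84/336 ≈ 0.750

0.750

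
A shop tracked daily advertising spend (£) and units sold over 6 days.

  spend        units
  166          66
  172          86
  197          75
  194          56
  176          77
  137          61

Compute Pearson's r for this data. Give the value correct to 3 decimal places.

n = 6, Σx = 1042, Σy = 421, Σx² = 183330, Σy² = 30163, Σxy = 73296
nΣxy − ΣxΣy = 439776 − 438682 = 1094
nΣx² − (Σx)² = 1099980 − 1085764 = 14216; nΣy² − (Σy)² = 180978 − 177241 = 3737
r = 1094 / √(14216 × 3737) = 1094 / 7288.7030 ≈ 0.150

0.150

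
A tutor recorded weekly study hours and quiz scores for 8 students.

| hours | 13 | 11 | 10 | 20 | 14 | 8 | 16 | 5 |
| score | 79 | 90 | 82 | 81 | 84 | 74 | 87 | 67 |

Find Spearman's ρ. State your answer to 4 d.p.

0.5238

Rank hours: 5, 4, 3, 8, 6, 2, 7, 1
Rank score: 3, 8, 5, 4, 6, 2, 7, 1
d = rank(hours) − rank(score): 2, -4, -2, 4, 0, 0, 0, 0; Σd² = 40
ρ = 1 − 6Σd² / [n(n²−1)] = 1 − 6×40 / (8×63) = 1 − 240/504 ≈ 0.5238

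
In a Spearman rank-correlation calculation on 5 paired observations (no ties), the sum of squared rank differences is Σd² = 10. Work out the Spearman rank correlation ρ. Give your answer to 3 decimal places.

0.500

ρ = 1 − 6Σd² / [n(n²−1)] = 1 − 6×10 / (5×24)
  = 1 − 60/120 = 1 − 0.5000 ≈ 0.500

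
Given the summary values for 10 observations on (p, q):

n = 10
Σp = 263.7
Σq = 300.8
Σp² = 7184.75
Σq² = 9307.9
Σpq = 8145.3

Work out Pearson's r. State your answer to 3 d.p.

0.870

r = (nΣpq − ΣpΣq) / √[(nΣp² − (Σp)²)(nΣq² − (Σq)²)]
Numerator: 10×8145.3 − 263.7×300.8 = 2132.04
Denominator: √[(71847.5 − 69537.69)(93079 − 90480.64)] = √[2309.81 × 2598.36] = 2449.8404
r = 2132.04 / 2449.8404 ≈ 0.870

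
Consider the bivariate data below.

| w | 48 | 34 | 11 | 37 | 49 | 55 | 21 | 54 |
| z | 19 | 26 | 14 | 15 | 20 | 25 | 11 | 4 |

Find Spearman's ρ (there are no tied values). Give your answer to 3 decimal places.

0.214

Rank w: 5, 3, 1, 4, 6, 8, 2, 7
Rank z: 5, 8, 3, 4, 6, 7, 2, 1
d = rank(w) − rank(z): 0, -5, -2, 0, 0, 1, 0, 6; Σd² = 66
ρ = 1 − 6Σd² / [n(n²−1)] = 1 − 6×66 / (8×63) = 1 − 396/504 ≈ 0.214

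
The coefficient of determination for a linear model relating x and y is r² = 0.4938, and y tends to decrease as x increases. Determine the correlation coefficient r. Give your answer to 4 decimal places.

|r| = √0.4938 = 0.7027
The association is negative, so r = −0.7027.

-0.7027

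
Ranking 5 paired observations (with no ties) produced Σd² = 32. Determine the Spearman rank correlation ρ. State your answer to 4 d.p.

-0.6000

ρ = 1 − 6Σd² / [n(n²−1)] = 1 − 6×32 / (5×24)
  = 1 − 192/120 = 1 − 1.60000 ≈ -0.6000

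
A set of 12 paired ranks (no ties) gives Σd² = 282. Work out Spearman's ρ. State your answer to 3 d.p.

ρ = 1 − 6Σd² / [n(n²−1)] = 1 − 6×282 / (12×143)
  = 1 − 1692/1716 = 1 − 0.9860 ≈ 0.014

0.014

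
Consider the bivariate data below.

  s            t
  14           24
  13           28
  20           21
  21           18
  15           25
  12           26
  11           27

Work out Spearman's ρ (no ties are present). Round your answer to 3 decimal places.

-0.857

Rank s: 4, 3, 6, 7, 5, 2, 1
Rank t: 3, 7, 2, 1, 4, 5, 6
d = rank(s) − rank(t): 1, -4, 4, 6, 1, -3, -5; Σd² = 104
ρ = 1 − 6Σd² / [n(n²−1)] = 1 − 6×104 / (7×48) = 1 − 624/336 ≈ -0.857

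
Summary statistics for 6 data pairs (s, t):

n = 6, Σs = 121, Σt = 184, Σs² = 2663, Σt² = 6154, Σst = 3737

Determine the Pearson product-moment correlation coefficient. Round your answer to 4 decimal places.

0.0780

r = (nΣst − ΣsΣt) / √[(nΣs² − (Σs)²)(nΣt² − (Σt)²)]
Numerator: 6×3737 − 121×184 = 158
Denominator: √[(15978 − 14641)(36924 − 33856)] = √[1337 × 3068] = 2025.3187
r = 158 / 2025.3187 ≈ 0.0780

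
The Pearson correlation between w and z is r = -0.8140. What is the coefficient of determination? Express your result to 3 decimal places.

0.663

r² = (-0.8140)² = 0.663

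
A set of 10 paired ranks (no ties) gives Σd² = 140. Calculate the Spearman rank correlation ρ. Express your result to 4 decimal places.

0.1515

ρ = 1 − 6Σd² / [n(n²−1)] = 1 − 6×140 / (10×99)
  = 1 − 840/990 = 1 − 0.84848 ≈ 0.1515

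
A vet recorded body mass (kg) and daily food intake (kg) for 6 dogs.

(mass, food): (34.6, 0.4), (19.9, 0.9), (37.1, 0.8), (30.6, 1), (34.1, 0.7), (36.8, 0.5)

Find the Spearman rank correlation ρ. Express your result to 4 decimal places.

-0.5429

Rank mass: 4, 1, 6, 2, 3, 5
Rank food: 1, 5, 4, 6, 3, 2
d = rank(mass) − rank(food): 3, -4, 2, -4, 0, 3; Σd² = 54
ρ = 1 − 6Σd² / [n(n²−1)] = 1 − 6×54 / (6×35) = 1 − 324/210 ≈ -0.5429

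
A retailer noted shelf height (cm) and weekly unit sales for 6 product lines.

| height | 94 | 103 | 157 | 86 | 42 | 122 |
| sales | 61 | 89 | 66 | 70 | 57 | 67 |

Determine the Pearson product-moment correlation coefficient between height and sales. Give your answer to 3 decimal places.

n = 6, Σx = 604, Σy = 410, Σx² = 68138, Σy² = 28636, Σxy = 41851
nΣxy − ΣxΣy = 251106 − 247640 = 3466
nΣx² − (Σx)² = 408828 − 364816 = 44012; nΣy² − (Σy)² = 171816 − 168100 = 3716
r = 3466 / √(44012 × 3716) = 3466 / 12788.6118 ≈ 0.271

0.271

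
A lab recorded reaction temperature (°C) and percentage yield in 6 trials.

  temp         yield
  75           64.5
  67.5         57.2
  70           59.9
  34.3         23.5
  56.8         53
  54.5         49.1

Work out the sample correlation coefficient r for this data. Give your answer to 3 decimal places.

0.978

n = 6, Σx = 358.1, Σy = 307.2, Σx² = 22454.23, Σy² = 16792.16, Σxy = 19383.9
nΣxy − ΣxΣy = 116303.4 − 110008.32 = 6295.08
nΣx² − (Σx)² = 134725.38 − 128235.61 = 6489.77; nΣy² − (Σy)² = 100752.96 − 94371.84 = 6381.12
r = 6295.08 / √(6489.77 × 6381.12) = 6295.08 / 6435.2157 ≈ 0.978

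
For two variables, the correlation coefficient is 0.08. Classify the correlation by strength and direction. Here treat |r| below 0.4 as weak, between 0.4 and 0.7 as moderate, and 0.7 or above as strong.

weak positive

r = 0.08 > 0 so the relationship is positive.
|r| = 0.08, which falls in the weak range.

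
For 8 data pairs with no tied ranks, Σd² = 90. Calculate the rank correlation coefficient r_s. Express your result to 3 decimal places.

-0.071

ρ = 1 − 6Σd² / [n(n²−1)] = 1 − 6×90 / (8×63)
  = 1 − 540/504 = 1 − 1.0714 ≈ -0.071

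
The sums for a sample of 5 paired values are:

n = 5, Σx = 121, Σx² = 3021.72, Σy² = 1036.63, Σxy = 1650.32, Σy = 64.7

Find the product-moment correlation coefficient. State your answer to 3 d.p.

0.619

r = (nΣxy − ΣxΣy) / √[(nΣx² − (Σx)²)(nΣy² − (Σy)²)]
Numerator: 5×1650.32 − 121×64.7 = 422.9
Denominator: √[(15108.6 − 14641)(5183.15 − 4186.09)] = √[467.6 × 997.06] = 682.8069
r = 422.9 / 682.8069 ≈ 0.619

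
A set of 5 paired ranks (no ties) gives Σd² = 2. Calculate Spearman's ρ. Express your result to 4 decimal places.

0.9000

ρ = 1 − 6Σd² / [n(n²−1)] = 1 − 6×2 / (5×24)
  = 1 − 12/120 = 1 − 0.10000 ≈ 0.9000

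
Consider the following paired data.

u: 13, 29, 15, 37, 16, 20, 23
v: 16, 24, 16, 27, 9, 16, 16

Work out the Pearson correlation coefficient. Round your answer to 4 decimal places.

n = 7, Σu = 153, Σv = 124, Σu² = 3789, Σv² = 2410, Σuv = 2975
nΣuv − ΣuΣv = 20825 − 18972 = 1853
nΣu² − (Σu)² = 26523 − 23409 = 3114; nΣv² − (Σv)² = 16870 − 15376 = 1494
r = 1853 / √(3114 × 1494) = 1853 / 2156.9228 ≈ 0.8591

0.8591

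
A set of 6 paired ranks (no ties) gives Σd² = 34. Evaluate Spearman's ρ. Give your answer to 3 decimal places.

ρ = 1 − 6Σd² / [n(n²−1)] = 1 − 6×34 / (6×35)
  = 1 − 204/210 = 1 − 0.9714 ≈ 0.029

0.029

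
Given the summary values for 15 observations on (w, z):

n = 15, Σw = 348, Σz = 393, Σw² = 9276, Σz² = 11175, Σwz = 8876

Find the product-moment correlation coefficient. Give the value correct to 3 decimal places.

r = (nΣwz − ΣwΣz) / √[(nΣw² − (Σw)²)(nΣz² − (Σz)²)]
Numerator: 15×8876 − 348×393 = -3624
Denominator: √[(139140 − 121104)(167625 − 154449)] = √[18036 × 13176] = 15415.6523
r = -3624 / 15415.6523 ≈ -0.235

-0.235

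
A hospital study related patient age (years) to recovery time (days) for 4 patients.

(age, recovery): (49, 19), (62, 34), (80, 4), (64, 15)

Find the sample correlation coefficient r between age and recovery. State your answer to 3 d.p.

n = 4, Σx = 255, Σy = 72, Σx² = 16741, Σy² = 1758, Σxy = 4319
nΣxy − ΣxΣy = 17276 − 18360 = -1084
nΣx² − (Σx)² = 66964 − 65025 = 1939; nΣy² − (Σy)² = 7032 − 5184 = 1848
r = -1084 / √(1939 × 1848) = -1084 / 1892.9532 ≈ -0.573

-0.573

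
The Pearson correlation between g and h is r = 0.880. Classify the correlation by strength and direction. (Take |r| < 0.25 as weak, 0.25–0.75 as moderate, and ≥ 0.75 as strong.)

strong positive

r = 0.880 > 0 so the relationship is positive.
|r| = 0.880, which falls in the strong range.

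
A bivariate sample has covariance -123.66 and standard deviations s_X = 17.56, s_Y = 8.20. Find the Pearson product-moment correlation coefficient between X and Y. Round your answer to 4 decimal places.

r = Cov(X,Y) / (s_X · s_Y) = -123.66 / (17.56 × 8.20)
  = -123.66 / 143.9920 ≈ -0.8588

-0.8588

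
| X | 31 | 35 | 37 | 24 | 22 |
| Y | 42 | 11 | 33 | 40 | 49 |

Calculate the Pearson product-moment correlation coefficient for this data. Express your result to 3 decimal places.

n = 5, ΣX = 149, ΣY = 175, ΣX² = 4615, ΣY² = 6975, ΣXY = 4946
nΣXY − ΣXΣY = 24730 − 26075 = -1345
nΣX² − (ΣX)² = 23075 − 22201 = 874; nΣY² − (ΣY)² = 34875 − 30625 = 4250
r = -1345 / √(874 × 4250) = -1345 / 1927.3038 ≈ -0.698

-0.698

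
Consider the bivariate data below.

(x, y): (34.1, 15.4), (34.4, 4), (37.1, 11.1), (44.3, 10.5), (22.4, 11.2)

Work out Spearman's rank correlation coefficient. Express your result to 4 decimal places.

-0.6000

Rank x: 2, 3, 4, 5, 1
Rank y: 5, 1, 3, 2, 4
d = rank(x) − rank(y): -3, 2, 1, 3, -3; Σd² = 32
ρ = 1 − 6Σd² / [n(n²−1)] = 1 − 6×32 / (5×24) = 1 − 192/120 ≈ -0.6000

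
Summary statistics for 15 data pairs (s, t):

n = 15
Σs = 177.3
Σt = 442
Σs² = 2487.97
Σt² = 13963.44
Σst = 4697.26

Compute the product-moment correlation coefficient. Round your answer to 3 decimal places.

r = (nΣst − ΣsΣt) / √[(nΣs² − (Σs)²)(nΣt² − (Σt)²)]
Numerator: 15×4697.26 − 177.3×442 = -7907.7
Denominator: √[(37319.55 − 31435.29)(209451.6 − 195364)] = √[5884.26 × 14087.6] = 9104.6747
r = -7907.7 / 9104.6747 ≈ -0.869

-0.869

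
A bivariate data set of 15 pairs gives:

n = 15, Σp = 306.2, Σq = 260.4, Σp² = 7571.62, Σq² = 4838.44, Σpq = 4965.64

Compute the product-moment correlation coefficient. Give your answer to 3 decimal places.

r = (nΣpq − ΣpΣq) / √[(nΣp² − (Σp)²)(nΣq² − (Σq)²)]
Numerator: 15×4965.64 − 306.2×260.4 = -5249.88
Denominator: √[(113574.3 − 93758.44)(72576.6 − 67808.16)] = √[19815.86 × 4768.44] = 9720.6347
r = -5249.88 / 9720.6347 ≈ -0.540

-0.540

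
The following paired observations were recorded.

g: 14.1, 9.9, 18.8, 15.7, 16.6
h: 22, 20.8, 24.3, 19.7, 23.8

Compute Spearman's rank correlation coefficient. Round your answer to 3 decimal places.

0.700

Rank g: 2, 1, 5, 3, 4
Rank h: 3, 2, 5, 1, 4
d = rank(g) − rank(h): -1, -1, 0, 2, 0; Σd² = 6
ρ = 1 − 6Σd² / [n(n²−1)] = 1 − 6×6 / (5×24) = 1 − 36/120 ≈ 0.700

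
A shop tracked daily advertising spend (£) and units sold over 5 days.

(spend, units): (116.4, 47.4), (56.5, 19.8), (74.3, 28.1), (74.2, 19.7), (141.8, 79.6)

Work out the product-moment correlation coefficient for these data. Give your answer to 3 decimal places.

n = 5, Σx = 463.2, Σy = 194.6, Σx² = 47874.58, Σy² = 10152.66, Σxy = 21472.91
nΣxy − ΣxΣy = 107364.55 − 90138.72 = 17225.83
nΣx² − (Σx)² = 239372.9 − 214554.24 = 24818.66; nΣy² − (Σy)² = 50763.3 − 37869.16 = 12894.14
r = 17225.83 / √(24818.66 × 12894.14) = 17225.83 / 17888.9708 ≈ 0.963

0.963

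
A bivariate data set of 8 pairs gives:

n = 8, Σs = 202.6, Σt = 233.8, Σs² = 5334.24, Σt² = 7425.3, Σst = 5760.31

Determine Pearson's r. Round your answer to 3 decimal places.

r = (nΣst − ΣsΣt) / √[(nΣs² − (Σs)²)(nΣt² − (Σt)²)]
Numerator: 8×5760.31 − 202.6×233.8 = -1285.4
Denominator: √[(42673.92 − 41046.76)(59402.4 − 54662.44)] = √[1627.16 × 4739.96] = 2777.1700
r = -1285.4 / 2777.1700 ≈ -0.463

-0.463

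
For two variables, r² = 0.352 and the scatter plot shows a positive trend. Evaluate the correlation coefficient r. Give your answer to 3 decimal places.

0.593

|r| = √0.352 = 0.593
The association is positive, so r = 0.593.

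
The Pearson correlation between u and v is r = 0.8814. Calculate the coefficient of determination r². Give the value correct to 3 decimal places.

0.777

r² = (0.8814)² = 0.777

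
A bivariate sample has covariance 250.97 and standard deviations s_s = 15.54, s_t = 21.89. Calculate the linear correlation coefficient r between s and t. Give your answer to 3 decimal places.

0.738

r = Cov(s,t) / (s_s · s_t) = 250.97 / (15.54 × 21.89)
  = 250.97 / 340.1706 ≈ 0.738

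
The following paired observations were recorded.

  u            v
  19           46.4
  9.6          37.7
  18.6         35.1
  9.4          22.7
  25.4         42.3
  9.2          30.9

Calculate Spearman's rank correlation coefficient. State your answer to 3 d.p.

0.829

Rank u: 5, 3, 4, 2, 6, 1
Rank v: 6, 4, 3, 1, 5, 2
d = rank(u) − rank(v): -1, -1, 1, 1, 1, -1; Σd² = 6
ρ = 1 − 6Σd² / [n(n²−1)] = 1 − 6×6 / (6×35) = 1 − 36/210 ≈ 0.829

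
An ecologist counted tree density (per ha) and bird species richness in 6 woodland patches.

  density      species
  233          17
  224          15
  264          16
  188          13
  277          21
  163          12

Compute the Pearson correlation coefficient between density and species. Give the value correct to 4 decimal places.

0.8987

n = 6, Σx = 1349, Σy = 94, Σx² = 312803, Σy² = 1524, Σxy = 21762
nΣxy − ΣxΣy = 130572 − 126806 = 3766
nΣx² − (Σx)² = 1876818 − 1819801 = 57017; nΣy² − (Σy)² = 9144 − 8836 = 308
r = 3766 / √(57017 × 308) = 3766 / 4190.6128 ≈ 0.8987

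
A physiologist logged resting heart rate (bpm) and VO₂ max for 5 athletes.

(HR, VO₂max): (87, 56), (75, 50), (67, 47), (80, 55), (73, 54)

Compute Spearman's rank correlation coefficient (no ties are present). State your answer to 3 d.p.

Rank HR: 5, 3, 1, 4, 2
Rank VO₂max: 5, 2, 1, 4, 3
d = rank(HR) − rank(VO₂max): 0, 1, 0, 0, -1; Σd² = 2
ρ = 1 − 6Σd² / [n(n²−1)] = 1 − 6×2 / (5×24) = 1 − 12/120 ≈ 0.900

0.900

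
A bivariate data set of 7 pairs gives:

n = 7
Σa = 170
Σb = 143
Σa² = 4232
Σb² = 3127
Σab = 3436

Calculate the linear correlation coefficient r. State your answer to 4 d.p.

-0.2527

r = (nΣab − ΣaΣb) / √[(nΣa² − (Σa)²)(nΣb² − (Σb)²)]
Numerator: 7×3436 − 170×143 = -258
Denominator: √[(29624 − 28900)(21889 − 20449)] = √[724 × 1440] = 1021.0583
r = -258 / 1021.0583 ≈ -0.2527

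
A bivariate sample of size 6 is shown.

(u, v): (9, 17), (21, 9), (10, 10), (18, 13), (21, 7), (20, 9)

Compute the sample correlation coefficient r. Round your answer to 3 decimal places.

n = 6, Σu = 99, Σv = 65, Σu² = 1787, Σv² = 769, Σuv = 1003
nΣuv − ΣuΣv = 6018 − 6435 = -417
nΣu² − (Σu)² = 10722 − 9801 = 921; nΣv² − (Σv)² = 4614 − 4225 = 389
r = -417 / √(921 × 389) = -417 / 598.5558 ≈ -0.697

-0.697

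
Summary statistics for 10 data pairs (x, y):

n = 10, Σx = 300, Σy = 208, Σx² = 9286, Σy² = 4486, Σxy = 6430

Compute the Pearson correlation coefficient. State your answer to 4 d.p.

r = (nΣxy − ΣxΣy) / √[(nΣx² − (Σx)²)(nΣy² − (Σy)²)]
Numerator: 10×6430 − 300×208 = 1900
Denominator: √[(92860 − 90000)(44860 − 43264)] = √[2860 × 1596] = 2136.4831
r = 1900 / 2136.4831 ≈ 0.8893

0.8893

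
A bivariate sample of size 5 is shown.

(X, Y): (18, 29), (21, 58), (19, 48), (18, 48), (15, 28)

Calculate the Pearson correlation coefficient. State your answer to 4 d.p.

0.8394

n = 5, ΣX = 91, ΣY = 211, ΣX² = 1675, ΣY² = 9597, ΣXY = 3936
nΣXY − ΣXΣY = 19680 − 19201 = 479
nΣX² − (ΣX)² = 8375 − 8281 = 94; nΣY² − (ΣY)² = 47985 − 44521 = 3464
r = 479 / √(94 × 3464) = 479 / 570.6277 ≈ 0.8394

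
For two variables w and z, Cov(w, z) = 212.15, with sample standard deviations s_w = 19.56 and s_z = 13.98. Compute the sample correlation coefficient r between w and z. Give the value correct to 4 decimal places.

0.7758

r = Cov(w,z) / (s_w · s_z) = 212.15 / (19.56 × 13.98)
  = 212.15 / 273.4488 ≈ 0.7758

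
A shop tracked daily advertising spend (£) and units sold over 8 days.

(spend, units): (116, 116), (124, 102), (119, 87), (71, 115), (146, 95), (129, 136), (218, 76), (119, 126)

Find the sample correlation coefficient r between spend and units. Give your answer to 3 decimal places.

-0.598

n = 8, Σx = 1042, Σy = 853, Σx² = 147676, Σy² = 93827, Σxy = 107598
nΣxy − ΣxΣy = 860784 − 888826 = -28042
nΣx² − (Σx)² = 1181408 − 1085764 = 95644; nΣy² − (Σy)² = 750616 − 727609 = 23007
r = -28042 / √(95644 × 23007) = -28042 / 46909.2902 ≈ -0.598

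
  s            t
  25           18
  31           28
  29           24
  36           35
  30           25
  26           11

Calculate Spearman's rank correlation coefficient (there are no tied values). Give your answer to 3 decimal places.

0.943

Rank s: 1, 5, 3, 6, 4, 2
Rank t: 2, 5, 3, 6, 4, 1
d = rank(s) − rank(t): -1, 0, 0, 0, 0, 1; Σd² = 2
ρ = 1 − 6Σd² / [n(n²−1)] = 1 − 6×2 / (6×35) = 1 − 12/210 ≈ 0.943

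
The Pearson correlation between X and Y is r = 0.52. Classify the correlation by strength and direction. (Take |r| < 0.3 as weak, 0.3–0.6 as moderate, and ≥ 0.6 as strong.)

r = 0.52 > 0 so the relationship is positive.
|r| = 0.52, which falls in the moderate range.

moderate positive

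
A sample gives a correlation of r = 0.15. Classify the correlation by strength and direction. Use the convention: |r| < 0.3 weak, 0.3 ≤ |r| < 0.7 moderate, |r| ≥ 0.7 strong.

r = 0.15 > 0 so the relationship is positive.
|r| = 0.15, which falls in the weak range.

weak positive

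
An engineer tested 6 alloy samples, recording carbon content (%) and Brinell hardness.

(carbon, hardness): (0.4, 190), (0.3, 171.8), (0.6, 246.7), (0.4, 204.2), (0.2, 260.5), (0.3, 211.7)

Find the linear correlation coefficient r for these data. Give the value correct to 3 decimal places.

n = 6, Σx = 2.2, Σy = 1284.9, Σx² = 0.9, Σy² = 280850.91, Σxy = 472.85
nΣxy − ΣxΣy = 2837.1 − 2826.78 = 10.32
nΣx² − (Σx)² = 5.4 − 4.84 = 0.56; nΣy² − (Σy)² = 1685105.46 − 1650968.01 = 34137.45
r = 10.32 / √(0.56 × 34137.45) = 10.32 / 138.2641 ≈ 0.075

0.075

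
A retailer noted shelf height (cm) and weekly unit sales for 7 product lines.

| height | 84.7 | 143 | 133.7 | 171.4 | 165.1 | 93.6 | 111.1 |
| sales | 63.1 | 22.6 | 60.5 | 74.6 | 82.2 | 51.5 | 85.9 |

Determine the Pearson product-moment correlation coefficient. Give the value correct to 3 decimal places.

n = 7, Σx = 902.6, Σy = 440.4, Σx² = 123238.92, Σy² = 30505.68, Σxy = 57386.77
nΣxy − ΣxΣy = 401707.39 − 397505.04 = 4202.35
nΣx² − (Σx)² = 862672.44 − 814686.76 = 47985.68; nΣy² − (Σy)² = 213539.76 − 193952.16 = 19587.6
r = 4202.35 / √(47985.68 × 19587.6) = 4202.35 / 30658.1850 ≈ 0.137

0.137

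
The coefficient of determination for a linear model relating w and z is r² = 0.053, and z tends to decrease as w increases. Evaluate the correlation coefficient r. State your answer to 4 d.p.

-0.2302

|r| = √0.053 = 0.2302
The association is negative, so r = −0.2302.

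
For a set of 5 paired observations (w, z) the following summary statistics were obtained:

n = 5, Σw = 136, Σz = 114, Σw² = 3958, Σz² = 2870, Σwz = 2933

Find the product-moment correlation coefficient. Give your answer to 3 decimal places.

r = (nΣwz − ΣwΣz) / √[(nΣw² − (Σw)²)(nΣz² − (Σz)²)]
Numerator: 5×2933 − 136×114 = -839
Denominator: √[(19790 − 18496)(14350 − 12996)] = √[1294 × 1354] = 1323.6601
r = -839 / 1323.6601 ≈ -0.634

-0.634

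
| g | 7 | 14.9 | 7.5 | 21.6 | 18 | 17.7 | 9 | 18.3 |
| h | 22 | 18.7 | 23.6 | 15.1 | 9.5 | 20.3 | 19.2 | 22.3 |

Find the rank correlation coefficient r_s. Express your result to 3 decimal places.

-0.476

Rank g: 1, 4, 2, 8, 6, 5, 3, 7
Rank h: 6, 3, 8, 2, 1, 5, 4, 7
d = rank(g) − rank(h): -5, 1, -6, 6, 5, 0, -1, 0; Σd² = 124
ρ = 1 − 6Σd² / [n(n²−1)] = 1 − 6×124 / (8×63) = 1 − 744/504 ≈ -0.476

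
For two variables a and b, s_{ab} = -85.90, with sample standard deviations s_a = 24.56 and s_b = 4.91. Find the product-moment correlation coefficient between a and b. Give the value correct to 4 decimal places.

r = Cov(a,b) / (s_a · s_b) = -85.90 / (24.56 × 4.91)
  = -85.90 / 120.5896 ≈ -0.7123

-0.7123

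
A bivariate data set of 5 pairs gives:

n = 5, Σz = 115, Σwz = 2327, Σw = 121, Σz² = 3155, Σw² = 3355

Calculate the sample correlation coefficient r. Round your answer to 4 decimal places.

r = (nΣwz − ΣwΣz) / √[(nΣw² − (Σw)²)(nΣz² − (Σz)²)]
Numerator: 5×2327 − 121×115 = -2280
Denominator: √[(16775 − 14641)(15775 − 13225)] = √[2134 × 2550] = 2332.7452
r = -2280 / 2332.7452 ≈ -0.9774

-0.9774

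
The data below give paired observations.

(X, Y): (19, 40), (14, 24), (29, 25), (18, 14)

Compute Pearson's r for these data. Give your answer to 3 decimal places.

0.063

n = 4, ΣX = 80, ΣY = 103, ΣX² = 1722, ΣY² = 2997, ΣXY = 2073
nΣXY − ΣXΣY = 8292 − 8240 = 52
nΣX² − (ΣX)² = 6888 − 6400 = 488; nΣY² − (ΣY)² = 11988 − 10609 = 1379
r = 52 / √(488 × 1379) = 52 / 820.3365 ≈ 0.063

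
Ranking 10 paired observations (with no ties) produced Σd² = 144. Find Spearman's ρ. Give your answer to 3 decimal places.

ρ = 1 − 6Σd² / [n(n²−1)] = 1 − 6×144 / (10×99)
  = 1 − 864/990 = 1 − 0.8727 ≈ 0.127

0.127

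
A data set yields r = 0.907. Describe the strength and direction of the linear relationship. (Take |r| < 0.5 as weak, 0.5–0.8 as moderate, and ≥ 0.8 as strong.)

strong positive

r = 0.907 > 0 so the relationship is positive.
|r| = 0.907, which falls in the strong range.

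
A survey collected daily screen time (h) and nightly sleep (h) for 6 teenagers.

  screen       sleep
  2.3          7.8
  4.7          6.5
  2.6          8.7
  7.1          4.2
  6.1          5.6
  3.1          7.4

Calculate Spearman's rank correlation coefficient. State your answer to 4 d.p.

-0.9429

Rank screen: 1, 4, 2, 6, 5, 3
Rank sleep: 5, 3, 6, 1, 2, 4
d = rank(screen) − rank(sleep): -4, 1, -4, 5, 3, -1; Σd² = 68
ρ = 1 − 6Σd² / [n(n²−1)] = 1 − 6×68 / (6×35) = 1 − 408/210 ≈ -0.9429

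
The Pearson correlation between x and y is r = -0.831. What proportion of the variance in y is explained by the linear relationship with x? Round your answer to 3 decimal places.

r² = (-0.831)² = 0.691

0.691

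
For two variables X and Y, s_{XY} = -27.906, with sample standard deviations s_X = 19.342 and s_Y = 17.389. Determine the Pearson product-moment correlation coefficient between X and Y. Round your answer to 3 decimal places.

-0.083

r = Cov(X,Y) / (s_X · s_Y) = -27.906 / (19.342 × 17.389)
  = -27.906 / 336.3380 ≈ -0.083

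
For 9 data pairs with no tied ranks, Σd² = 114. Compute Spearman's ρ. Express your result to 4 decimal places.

ρ = 1 − 6Σd² / [n(n²−1)] = 1 − 6×114 / (9×80)
  = 1 − 684/720 = 1 − 0.95000 ≈ 0.0500

0.0500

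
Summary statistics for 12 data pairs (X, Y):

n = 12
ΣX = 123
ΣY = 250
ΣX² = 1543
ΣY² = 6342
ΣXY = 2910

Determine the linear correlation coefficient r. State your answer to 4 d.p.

r = (nΣXY − ΣXΣY) / √[(nΣX² − (ΣX)²)(nΣY² − (ΣY)²)]
Numerator: 12×2910 − 123×250 = 4170
Denominator: √[(18516 − 15129)(76104 − 62500)] = √[3387 × 13604] = 6787.9856
r = 4170 / 6787.9856 ≈ 0.6143

0.6143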